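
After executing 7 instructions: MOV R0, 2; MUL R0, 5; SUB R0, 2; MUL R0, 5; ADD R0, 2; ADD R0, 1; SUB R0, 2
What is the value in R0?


Register state trace:
  MOV R0, 2  → R0 = 2
  MUL R0, 5  → R0 = 2 * 5 = 10
  SUB R0, 2  → R0 = 10 - 2 = 8
  MUL R0, 5  → R0 = 8 * 5 = 40
  ADD R0, 2  → R0 = 40 + 2 = 42
  ADD R0, 1  → R0 = 42 + 1 = 43
  SUB R0, 2  → R0 = 43 - 2 = 41
Final: R0 = 41

41


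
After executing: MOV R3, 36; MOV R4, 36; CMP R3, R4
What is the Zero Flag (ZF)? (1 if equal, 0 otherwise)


Register state trace:
  MOV R3, 36  → R3 = 36
  MOV R4, 36  → R4 = 36
  CMP R3, R4  → computes 36 - 36 = 0
  Result is zero, so values are equal
ZF = 1

1


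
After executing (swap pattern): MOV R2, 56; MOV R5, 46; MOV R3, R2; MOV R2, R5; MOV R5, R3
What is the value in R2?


Register state trace (swap pattern):
  MOV R2, 56  → R2 = 56
  MOV R5, 46  → R5 = 46
  MOV R3, R2  → R3 = 56  (save R2)
  MOV R2, R5  → R2 = 46  (R2 gets R5's value)
  MOV R5, R3  → R5 = 56  (R5 gets saved value)
Final: R2 = 46

46


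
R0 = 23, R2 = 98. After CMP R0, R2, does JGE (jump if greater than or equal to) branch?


Trace:
  R0 = 23, R2 = 98
  CMP R0, R2  → compares 23 vs 98
  JGE checks: is 23 greater than or equal to 98?
  23 < 98, so condition is false
Branch taken: No

No


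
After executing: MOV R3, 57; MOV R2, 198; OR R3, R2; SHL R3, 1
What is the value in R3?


Register state trace:
  MOV R3, 57  → R3 = 57 (0b00111001)
  MOV R2, 198  → R2 = 198 (0b11000110)
  OR R3, R2  → R3 = 57 OR 198 = 255 (0b11111111)
  SHL R3, 1  → R3 = 255 << 1 = 510
Final: R3 = 510

510


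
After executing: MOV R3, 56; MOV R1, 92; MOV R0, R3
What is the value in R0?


Register state trace:
  MOV R3, 56  → R3 = 56
  MOV R1, 92  → R1 = 92
  MOV R0, R3  → R0 = 56
Final: R0 = 56

56


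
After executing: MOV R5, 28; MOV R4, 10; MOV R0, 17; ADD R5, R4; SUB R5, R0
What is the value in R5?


Register state trace:
  MOV R5, 28  → R5 = 28
  MOV R4, 10  → R4 = 10
  MOV R0, 17  → R0 = 17
  ADD R5, R4  → R5 = 28 + 10 = 38
  SUB R5, R0  → R5 = 38 - 17 = 21
Final: R5 = 21

21


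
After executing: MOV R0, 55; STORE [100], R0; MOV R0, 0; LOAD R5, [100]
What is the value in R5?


Register and memory trace:
  MOV R0, 55  → R0 = 55
  STORE [100], R0  → mem[100] = 55
  MOV R0, 0  → R0 = 0
  LOAD R5, [100]  → R5 = mem[100] = 55
Final: R5 = 55

55


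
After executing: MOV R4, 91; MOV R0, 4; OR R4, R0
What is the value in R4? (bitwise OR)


Register state trace:
  MOV R4, 91  → R4 = 91 (0b01011011)
  MOV R0, 4  → R0 = 4 (0b00000100)
  OR R4, R0   → R4 = 91 OR 4 = 95 (0b01011111)
Final: R4 = 95

95


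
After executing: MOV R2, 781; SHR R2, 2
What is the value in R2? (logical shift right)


Register state trace:
  MOV R2, 781  → R2 = 781
  SHR R2, 2  → R2 = 781 >> 2 = 781 // 2^2 = 195
Final: R2 = 195

195


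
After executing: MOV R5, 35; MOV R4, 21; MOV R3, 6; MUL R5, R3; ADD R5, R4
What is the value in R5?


Register state trace:
  MOV R5, 35  → R5 = 35
  MOV R4, 21  → R4 = 21
  MOV R3, 6  → R3 = 6
  MUL R5, R3  → R5 = 35 * 6 = 210
  ADD R5, R4  → R5 = 210 + 21 = 231
Final: R5 = 231

231


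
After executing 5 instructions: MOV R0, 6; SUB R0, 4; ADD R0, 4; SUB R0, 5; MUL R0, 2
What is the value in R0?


Register state trace:
  MOV R0, 6  → R0 = 6
  SUB R0, 4  → R0 = 6 - 4 = 2
  ADD R0, 4  → R0 = 2 + 4 = 6
  SUB R0, 5  → R0 = 6 - 5 = 1
  MUL R0, 2  → R0 = 1 * 2 = 2
Final: R0 = 2

2


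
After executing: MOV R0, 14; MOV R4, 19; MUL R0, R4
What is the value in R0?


Register state trace:
  MOV R0, 14  → R0 = 14
  MOV R4, 19  → R4 = 19
  MUL R0, R4  → R0 = 14 * 19 = 266
Final: R0 = 266

266


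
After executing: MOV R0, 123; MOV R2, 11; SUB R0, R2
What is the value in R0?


Register state trace:
  MOV R0, 123  → R0 = 123
  MOV R2, 11  → R2 = 11
  SUB R0, R2  → R0 = 123 - 11 = 112
Final: R0 = 112

112


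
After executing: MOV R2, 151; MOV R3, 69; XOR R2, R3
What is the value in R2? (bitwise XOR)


Register state trace:
  MOV R2, 151  → R2 = 151 (0b10010111)
  MOV R3, 69  → R3 = 69 (0b01000101)
  XOR R2, R3  → R2 = 151 XOR 69 = 210 (0b11010010)
Final: R2 = 210

210


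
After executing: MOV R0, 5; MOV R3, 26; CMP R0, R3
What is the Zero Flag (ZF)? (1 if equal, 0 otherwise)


Register state trace:
  MOV R0, 5  → R0 = 5
  MOV R3, 26  → R3 = 26
  CMP R0, R3  → computes 5 - 26 = -21
  Result is nonzero, so values are not equal
ZF = 0

0


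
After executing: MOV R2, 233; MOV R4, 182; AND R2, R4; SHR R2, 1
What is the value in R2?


Register state trace:
  MOV R2, 233  → R2 = 233 (0b11101001)
  MOV R4, 182  → R4 = 182 (0b10110110)
  AND R2, R4  → R2 = 233 AND 182 = 160 (0b10100000)
  SHR R2, 1  → R2 = 160 >> 1 = 80
Final: R2 = 80

80


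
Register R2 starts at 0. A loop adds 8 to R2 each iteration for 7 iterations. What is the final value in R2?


Starting value: R2 = 0
  Iter 1: R2 = 0 + 8 = 8
  Iter 2: R2 = 8 + 8 = 16
  Iter 3: R2 = 16 + 8 = 24
  Iter 4: R2 = 24 + 8 = 32
  Iter 5: R2 = 32 + 8 = 40
  Iter 6: R2 = 40 + 8 = 48
  Iter 7: R2 = 48 + 8 = 56
Final: R2 = 56

56


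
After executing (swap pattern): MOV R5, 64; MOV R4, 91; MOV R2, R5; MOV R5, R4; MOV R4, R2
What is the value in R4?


Register state trace (swap pattern):
  MOV R5, 64  → R5 = 64
  MOV R4, 91  → R4 = 91
  MOV R2, R5  → R2 = 64  (save R5)
  MOV R5, R4  → R5 = 91  (R5 gets R4's value)
  MOV R4, R2  → R4 = 64  (R4 gets saved value)
Final: R4 = 64

64


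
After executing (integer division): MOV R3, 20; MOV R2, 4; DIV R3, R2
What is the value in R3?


Register state trace:
  MOV R3, 20  → R3 = 20
  MOV R2, 4  → R2 = 4
  DIV R3, R2  → R3 = 20 // 4 = 5
Final: R3 = 5

5


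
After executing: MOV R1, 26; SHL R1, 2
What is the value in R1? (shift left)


Register state trace:
  MOV R1, 26  → R1 = 26
  SHL R1, 2  → R1 = 26 << 2 = 26 * 2^2 = 104
Final: R1 = 104

104


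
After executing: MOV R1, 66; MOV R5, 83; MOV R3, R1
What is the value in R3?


Register state trace:
  MOV R1, 66  → R1 = 66
  MOV R5, 83  → R5 = 83
  MOV R3, R1  → R3 = 66
Final: R3 = 66

66


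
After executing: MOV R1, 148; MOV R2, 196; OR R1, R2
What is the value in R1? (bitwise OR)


Register state trace:
  MOV R1, 148  → R1 = 148 (0b10010100)
  MOV R2, 196  → R2 = 196 (0b11000100)
  OR R1, R2   → R1 = 148 OR 196 = 212 (0b11010100)
Final: R1 = 212

212


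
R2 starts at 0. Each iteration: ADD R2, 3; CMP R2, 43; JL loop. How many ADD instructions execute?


Loop trace (R2 starts at 0, target 43, step 3):
  ADD #1: R2 = 0 + 3 = 3  → 3 < 43, loop
  ADD #2: R2 = 3 + 3 = 6  → 6 < 43, loop
  ADD #3: R2 = 6 + 3 = 9  → 9 < 43, loop
  ADD #4: R2 = 9 + 3 = 12  → 12 < 43, loop
  ADD #5: R2 = 12 + 3 = 15  → 15 < 43, loop
  ADD #6: R2 = 15 + 3 = 18  → 18 < 43, loop
  ADD #7: R2 = 18 + 3 = 21  → 21 < 43, loop
  ADD #8: R2 = 21 + 3 = 24  → 24 < 43, loop
  ADD #9: R2 = 24 + 3 = 27  → 27 < 43, loop
  ADD #10: R2 = 27 + 3 = 30  → 30 < 43, loop
  ADD #11: R2 = 30 + 3 = 33  → 33 < 43, loop
  ADD #12: R2 = 33 + 3 = 36  → 36 < 43, loop
  ADD #13: R2 = 36 + 3 = 39  → 39 < 43, loop
  ADD #14: R2 = 39 + 3 = 42  → 42 < 43, loop
  ADD #15: R2 = 42 + 3 = 45  → 45 >= 43, exit
Total ADD instructions: 15

15


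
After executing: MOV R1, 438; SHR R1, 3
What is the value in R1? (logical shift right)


Register state trace:
  MOV R1, 438  → R1 = 438
  SHR R1, 3  → R1 = 438 >> 3 = 438 // 2^3 = 54
Final: R1 = 54

54


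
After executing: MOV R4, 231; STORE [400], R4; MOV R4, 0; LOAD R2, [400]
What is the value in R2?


Register and memory trace:
  MOV R4, 231  → R4 = 231
  STORE [400], R4  → mem[400] = 231
  MOV R4, 0  → R4 = 0
  LOAD R2, [400]  → R2 = mem[400] = 231
Final: R2 = 231

231


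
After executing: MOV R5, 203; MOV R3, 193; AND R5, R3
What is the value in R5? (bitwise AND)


Register state trace:
  MOV R5, 203  → R5 = 203 (0b11001011)
  MOV R3, 193  → R3 = 193 (0b11000001)
  AND R5, R3  → R5 = 203 AND 193 = 193 (0b11000001)
Final: R5 = 193

193


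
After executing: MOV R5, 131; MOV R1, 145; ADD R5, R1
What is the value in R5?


Register state trace:
  MOV R5, 131  → R5 = 131
  MOV R1, 145  → R1 = 145
  ADD R5, R1  → R5 = 131 + 145 = 276
Final: R5 = 276

276


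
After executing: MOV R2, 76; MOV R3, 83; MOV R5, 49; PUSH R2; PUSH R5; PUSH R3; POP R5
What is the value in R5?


Stack trace (top is rightmost):
  MOV R2, 76  → R2 = 76
  MOV R3, 83  → R3 = 83
  MOV R5, 49  → R5 = 49
  PUSH R2  → stack: [76]
  PUSH R5  → stack: [76, 49]
  PUSH R3  → stack: [76, 49, 83]
  POP R5  → R5 = 83, stack: [76, 49]
Final: R5 = 83

83


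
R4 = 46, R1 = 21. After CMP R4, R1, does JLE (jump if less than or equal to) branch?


Trace:
  R4 = 46, R1 = 21
  CMP R4, R1  → compares 46 vs 21
  JLE checks: is 46 less than or equal to 21?
  46 > 21, so condition is false
Branch taken: No

No


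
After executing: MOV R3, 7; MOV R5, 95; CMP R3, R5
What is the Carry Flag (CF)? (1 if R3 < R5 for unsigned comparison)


Register state trace:
  MOV R3, 7  → R3 = 7
  MOV R5, 95  → R5 = 95
  CMP R3, R5  → unsigned 7 - 95: borrow occurs
  7 < 95, so CF = 1
CF = 1

1


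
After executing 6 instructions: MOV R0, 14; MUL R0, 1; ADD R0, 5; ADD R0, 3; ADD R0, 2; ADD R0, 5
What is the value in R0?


Register state trace:
  MOV R0, 14  → R0 = 14
  MUL R0, 1  → R0 = 14 * 1 = 14
  ADD R0, 5  → R0 = 14 + 5 = 19
  ADD R0, 3  → R0 = 19 + 3 = 22
  ADD R0, 2  → R0 = 22 + 2 = 24
  ADD R0, 5  → R0 = 24 + 5 = 29
Final: R0 = 29

29


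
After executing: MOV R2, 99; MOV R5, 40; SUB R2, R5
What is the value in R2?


Register state trace:
  MOV R2, 99  → R2 = 99
  MOV R5, 40  → R5 = 40
  SUB R2, R5  → R2 = 99 - 40 = 59
Final: R2 = 59

59


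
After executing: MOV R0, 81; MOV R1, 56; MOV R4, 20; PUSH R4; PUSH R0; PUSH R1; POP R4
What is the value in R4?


Stack trace (top is rightmost):
  MOV R0, 81  → R0 = 81
  MOV R1, 56  → R1 = 56
  MOV R4, 20  → R4 = 20
  PUSH R4  → stack: [20]
  PUSH R0  → stack: [20, 81]
  PUSH R1  → stack: [20, 81, 56]
  POP R4  → R4 = 56, stack: [20, 81]
Final: R4 = 56

56


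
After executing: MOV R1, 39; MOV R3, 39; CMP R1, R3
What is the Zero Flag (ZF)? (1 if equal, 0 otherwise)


Register state trace:
  MOV R1, 39  → R1 = 39
  MOV R3, 39  → R3 = 39
  CMP R1, R3  → computes 39 - 39 = 0
  Result is zero, so values are equal
ZF = 1

1


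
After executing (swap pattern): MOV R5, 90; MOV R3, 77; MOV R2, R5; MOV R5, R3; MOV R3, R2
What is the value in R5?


Register state trace (swap pattern):
  MOV R5, 90  → R5 = 90
  MOV R3, 77  → R3 = 77
  MOV R2, R5  → R2 = 90  (save R5)
  MOV R5, R3  → R5 = 77  (R5 gets R3's value)
  MOV R3, R2  → R3 = 90  (R3 gets saved value)
Final: R5 = 77

77


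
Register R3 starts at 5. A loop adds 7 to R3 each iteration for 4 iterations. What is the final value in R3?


Starting value: R3 = 5
  Iter 1: R3 = 5 + 7 = 12
  Iter 2: R3 = 12 + 7 = 19
  Iter 3: R3 = 19 + 7 = 26
  Iter 4: R3 = 26 + 7 = 33
Final: R3 = 33

33


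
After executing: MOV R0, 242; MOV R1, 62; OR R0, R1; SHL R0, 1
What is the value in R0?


Register state trace:
  MOV R0, 242  → R0 = 242 (0b11110010)
  MOV R1, 62  → R1 = 62 (0b00111110)
  OR R0, R1  → R0 = 242 OR 62 = 254 (0b11111110)
  SHL R0, 1  → R0 = 254 << 1 = 508
Final: R0 = 508

508


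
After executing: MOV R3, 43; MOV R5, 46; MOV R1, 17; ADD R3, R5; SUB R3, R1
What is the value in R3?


Register state trace:
  MOV R3, 43  → R3 = 43
  MOV R5, 46  → R5 = 46
  MOV R1, 17  → R1 = 17
  ADD R3, R5  → R3 = 43 + 46 = 89
  SUB R3, R1  → R3 = 89 - 17 = 72
Final: R3 = 72

72


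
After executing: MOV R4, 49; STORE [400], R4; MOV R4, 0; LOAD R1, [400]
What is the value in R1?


Register and memory trace:
  MOV R4, 49  → R4 = 49
  STORE [400], R4  → mem[400] = 49
  MOV R4, 0  → R4 = 0
  LOAD R1, [400]  → R1 = mem[400] = 49
Final: R1 = 49

49


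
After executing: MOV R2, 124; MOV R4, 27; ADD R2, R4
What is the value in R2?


Register state trace:
  MOV R2, 124  → R2 = 124
  MOV R4, 27  → R4 = 27
  ADD R2, R4  → R2 = 124 + 27 = 151
Final: R2 = 151

151


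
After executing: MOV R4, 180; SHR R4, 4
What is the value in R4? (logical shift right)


Register state trace:
  MOV R4, 180  → R4 = 180
  SHR R4, 4  → R4 = 180 >> 4 = 180 // 2^4 = 11
Final: R4 = 11

11


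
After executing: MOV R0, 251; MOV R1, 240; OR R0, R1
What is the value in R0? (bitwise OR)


Register state trace:
  MOV R0, 251  → R0 = 251 (0b11111011)
  MOV R1, 240  → R1 = 240 (0b11110000)
  OR R0, R1   → R0 = 251 OR 240 = 251 (0b11111011)
Final: R0 = 251

251


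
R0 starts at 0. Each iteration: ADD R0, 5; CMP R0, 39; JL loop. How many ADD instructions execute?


Loop trace (R0 starts at 0, target 39, step 5):
  ADD #1: R0 = 0 + 5 = 5  → 5 < 39, loop
  ADD #2: R0 = 5 + 5 = 10  → 10 < 39, loop
  ADD #3: R0 = 10 + 5 = 15  → 15 < 39, loop
  ADD #4: R0 = 15 + 5 = 20  → 20 < 39, loop
  ADD #5: R0 = 20 + 5 = 25  → 25 < 39, loop
  ADD #6: R0 = 25 + 5 = 30  → 30 < 39, loop
  ADD #7: R0 = 30 + 5 = 35  → 35 < 39, loop
  ADD #8: R0 = 35 + 5 = 40  → 40 >= 39, exit
Total ADD instructions: 8

8


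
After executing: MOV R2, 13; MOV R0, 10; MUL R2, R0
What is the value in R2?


Register state trace:
  MOV R2, 13  → R2 = 13
  MOV R0, 10  → R0 = 10
  MUL R2, R0  → R2 = 13 * 10 = 130
Final: R2 = 130

130


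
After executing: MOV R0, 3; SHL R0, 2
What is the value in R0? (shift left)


Register state trace:
  MOV R0, 3  → R0 = 3
  SHL R0, 2  → R0 = 3 << 2 = 3 * 2^2 = 12
Final: R0 = 12

12


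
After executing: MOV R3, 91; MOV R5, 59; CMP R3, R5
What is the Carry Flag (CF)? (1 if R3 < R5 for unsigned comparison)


Register state trace:
  MOV R3, 91  → R3 = 91
  MOV R5, 59  → R5 = 59
  CMP R3, R5  → unsigned 91 - 59: no borrow
  91 >= 59, so CF = 0
CF = 0

0


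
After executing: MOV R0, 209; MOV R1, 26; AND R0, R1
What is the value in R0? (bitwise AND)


Register state trace:
  MOV R0, 209  → R0 = 209 (0b11010001)
  MOV R1, 26  → R1 = 26 (0b00011010)
  AND R0, R1  → R0 = 209 AND 26 = 16 (0b00010000)
Final: R0 = 16

16


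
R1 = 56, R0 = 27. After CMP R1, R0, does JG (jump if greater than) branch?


Trace:
  R1 = 56, R0 = 27
  CMP R1, R0  → compares 56 vs 27
  JG checks: is 56 greater than 27?
  56 > 27, so condition is true
Branch taken: Yes

Yes


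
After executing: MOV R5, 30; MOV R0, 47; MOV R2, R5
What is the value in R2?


Register state trace:
  MOV R5, 30  → R5 = 30
  MOV R0, 47  → R0 = 47
  MOV R2, R5  → R2 = 30
Final: R2 = 30

30


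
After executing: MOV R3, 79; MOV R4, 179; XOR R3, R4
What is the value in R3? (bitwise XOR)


Register state trace:
  MOV R3, 79  → R3 = 79 (0b01001111)
  MOV R4, 179  → R4 = 179 (0b10110011)
  XOR R3, R4  → R3 = 79 XOR 179 = 252 (0b11111100)
Final: R3 = 252

252


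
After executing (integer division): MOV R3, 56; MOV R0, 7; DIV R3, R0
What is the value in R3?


Register state trace:
  MOV R3, 56  → R3 = 56
  MOV R0, 7  → R0 = 7
  DIV R3, R0  → R3 = 56 // 7 = 8
Final: R3 = 8

8


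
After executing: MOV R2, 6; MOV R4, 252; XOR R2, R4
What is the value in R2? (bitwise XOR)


Register state trace:
  MOV R2, 6  → R2 = 6 (0b00000110)
  MOV R4, 252  → R4 = 252 (0b11111100)
  XOR R2, R4  → R2 = 6 XOR 252 = 250 (0b11111010)
Final: R2 = 250

250


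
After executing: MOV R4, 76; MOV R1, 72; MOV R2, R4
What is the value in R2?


Register state trace:
  MOV R4, 76  → R4 = 76
  MOV R1, 72  → R1 = 72
  MOV R2, R4  → R2 = 76
Final: R2 = 76

76


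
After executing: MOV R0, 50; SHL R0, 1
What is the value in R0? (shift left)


Register state trace:
  MOV R0, 50  → R0 = 50
  SHL R0, 1  → R0 = 50 << 1 = 50 * 2^1 = 100
Final: R0 = 100

100


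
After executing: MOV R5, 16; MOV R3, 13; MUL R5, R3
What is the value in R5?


Register state trace:
  MOV R5, 16  → R5 = 16
  MOV R3, 13  → R3 = 13
  MUL R5, R3  → R5 = 16 * 13 = 208
Final: R5 = 208

208


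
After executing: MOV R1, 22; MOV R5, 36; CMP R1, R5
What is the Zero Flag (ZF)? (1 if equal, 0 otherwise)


Register state trace:
  MOV R1, 22  → R1 = 22
  MOV R5, 36  → R5 = 36
  CMP R1, R5  → computes 22 - 36 = -14
  Result is nonzero, so values are not equal
ZF = 0

0


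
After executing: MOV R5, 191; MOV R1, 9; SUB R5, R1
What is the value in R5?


Register state trace:
  MOV R5, 191  → R5 = 191
  MOV R1, 9  → R1 = 9
  SUB R5, R1  → R5 = 191 - 9 = 182
Final: R5 = 182

182


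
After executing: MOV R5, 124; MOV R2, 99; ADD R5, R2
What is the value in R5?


Register state trace:
  MOV R5, 124  → R5 = 124
  MOV R2, 99  → R2 = 99
  ADD R5, R2  → R5 = 124 + 99 = 223
Final: R5 = 223

223


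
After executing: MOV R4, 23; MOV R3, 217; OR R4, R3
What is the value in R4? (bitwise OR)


Register state trace:
  MOV R4, 23  → R4 = 23 (0b00010111)
  MOV R3, 217  → R3 = 217 (0b11011001)
  OR R4, R3   → R4 = 23 OR 217 = 223 (0b11011111)
Final: R4 = 223

223


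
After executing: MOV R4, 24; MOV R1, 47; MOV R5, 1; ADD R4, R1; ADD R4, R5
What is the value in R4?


Register state trace:
  MOV R4, 24  → R4 = 24
  MOV R1, 47  → R1 = 47
  MOV R5, 1  → R5 = 1
  ADD R4, R1  → R4 = 24 + 47 = 71
  ADD R4, R5  → R4 = 71 + 1 = 72
Final: R4 = 72

72


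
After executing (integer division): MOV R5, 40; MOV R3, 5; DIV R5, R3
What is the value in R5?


Register state trace:
  MOV R5, 40  → R5 = 40
  MOV R3, 5  → R3 = 5
  DIV R5, R3  → R5 = 40 // 5 = 8
Final: R5 = 8

8


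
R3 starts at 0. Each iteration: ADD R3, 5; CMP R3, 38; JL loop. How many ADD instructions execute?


Loop trace (R3 starts at 0, target 38, step 5):
  ADD #1: R3 = 0 + 5 = 5  → 5 < 38, loop
  ADD #2: R3 = 5 + 5 = 10  → 10 < 38, loop
  ADD #3: R3 = 10 + 5 = 15  → 15 < 38, loop
  ADD #4: R3 = 15 + 5 = 20  → 20 < 38, loop
  ADD #5: R3 = 20 + 5 = 25  → 25 < 38, loop
  ADD #6: R3 = 25 + 5 = 30  → 30 < 38, loop
  ADD #7: R3 = 30 + 5 = 35  → 35 < 38, loop
  ADD #8: R3 = 35 + 5 = 40  → 40 >= 38, exit
Total ADD instructions: 8

8


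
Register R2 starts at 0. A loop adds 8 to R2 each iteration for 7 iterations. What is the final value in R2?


Starting value: R2 = 0
  Iter 1: R2 = 0 + 8 = 8
  Iter 2: R2 = 8 + 8 = 16
  Iter 3: R2 = 16 + 8 = 24
  Iter 4: R2 = 24 + 8 = 32
  Iter 5: R2 = 32 + 8 = 40
  Iter 6: R2 = 40 + 8 = 48
  Iter 7: R2 = 48 + 8 = 56
Final: R2 = 56

56


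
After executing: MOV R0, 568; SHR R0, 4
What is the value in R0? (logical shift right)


Register state trace:
  MOV R0, 568  → R0 = 568
  SHR R0, 4  → R0 = 568 >> 4 = 568 // 2^4 = 35
Final: R0 = 35

35


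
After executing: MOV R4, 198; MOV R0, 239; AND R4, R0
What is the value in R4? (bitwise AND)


Register state trace:
  MOV R4, 198  → R4 = 198 (0b11000110)
  MOV R0, 239  → R0 = 239 (0b11101111)
  AND R4, R0  → R4 = 198 AND 239 = 198 (0b11000110)
Final: R4 = 198

198


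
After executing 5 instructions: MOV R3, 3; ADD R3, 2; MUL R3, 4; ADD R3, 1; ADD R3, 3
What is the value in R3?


Register state trace:
  MOV R3, 3  → R3 = 3
  ADD R3, 2  → R3 = 3 + 2 = 5
  MUL R3, 4  → R3 = 5 * 4 = 20
  ADD R3, 1  → R3 = 20 + 1 = 21
  ADD R3, 3  → R3 = 21 + 3 = 24
Final: R3 = 24

24


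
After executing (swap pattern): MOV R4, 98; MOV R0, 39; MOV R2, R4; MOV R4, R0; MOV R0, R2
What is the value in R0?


Register state trace (swap pattern):
  MOV R4, 98  → R4 = 98
  MOV R0, 39  → R0 = 39
  MOV R2, R4  → R2 = 98  (save R4)
  MOV R4, R0  → R4 = 39  (R4 gets R0's value)
  MOV R0, R2  → R0 = 98  (R0 gets saved value)
Final: R0 = 98

98


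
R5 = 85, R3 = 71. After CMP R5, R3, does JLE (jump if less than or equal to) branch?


Trace:
  R5 = 85, R3 = 71
  CMP R5, R3  → compares 85 vs 71
  JLE checks: is 85 less than or equal to 71?
  85 > 71, so condition is false
Branch taken: No

No


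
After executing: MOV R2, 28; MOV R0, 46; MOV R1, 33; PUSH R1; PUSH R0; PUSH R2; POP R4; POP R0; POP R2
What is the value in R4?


Stack trace (top is rightmost):
  MOV R2, 28  → R2 = 28
  MOV R0, 46  → R0 = 46
  MOV R1, 33  → R1 = 33
  PUSH R1  → stack: [33]
  PUSH R0  → stack: [33, 46]
  PUSH R2  → stack: [33, 46, 28]
  POP R4  → R4 = 28, stack: [33, 46]
  POP R0  → R0 = 46, stack: [33]
  POP R2  → R2 = 33, stack: []
Final: R4 = 28

28


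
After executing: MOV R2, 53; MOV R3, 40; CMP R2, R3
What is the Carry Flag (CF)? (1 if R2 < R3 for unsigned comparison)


Register state trace:
  MOV R2, 53  → R2 = 53
  MOV R3, 40  → R3 = 40
  CMP R2, R3  → unsigned 53 - 40: no borrow
  53 >= 40, so CF = 0
CF = 0

0


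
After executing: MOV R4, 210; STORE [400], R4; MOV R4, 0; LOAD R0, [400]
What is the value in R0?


Register and memory trace:
  MOV R4, 210  → R4 = 210
  STORE [400], R4  → mem[400] = 210
  MOV R4, 0  → R4 = 0
  LOAD R0, [400]  → R0 = mem[400] = 210
Final: R0 = 210

210


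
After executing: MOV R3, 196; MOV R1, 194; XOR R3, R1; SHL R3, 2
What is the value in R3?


Register state trace:
  MOV R3, 196  → R3 = 196 (0b11000100)
  MOV R1, 194  → R1 = 194 (0b11000010)
  XOR R3, R1  → R3 = 196 XOR 194 = 6 (0b00000110)
  SHL R3, 2  → R3 = 6 << 2 = 24
Final: R3 = 24

24


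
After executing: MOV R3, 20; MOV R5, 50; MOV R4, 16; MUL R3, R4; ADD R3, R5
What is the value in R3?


Register state trace:
  MOV R3, 20  → R3 = 20
  MOV R5, 50  → R5 = 50
  MOV R4, 16  → R4 = 16
  MUL R3, R4  → R3 = 20 * 16 = 320
  ADD R3, R5  → R3 = 320 + 50 = 370
Final: R3 = 370

370


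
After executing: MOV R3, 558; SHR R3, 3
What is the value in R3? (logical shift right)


Register state trace:
  MOV R3, 558  → R3 = 558
  SHR R3, 3  → R3 = 558 >> 3 = 558 // 2^3 = 69
Final: R3 = 69

69


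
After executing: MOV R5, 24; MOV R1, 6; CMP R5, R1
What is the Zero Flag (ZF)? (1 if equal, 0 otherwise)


Register state trace:
  MOV R5, 24  → R5 = 24
  MOV R1, 6  → R1 = 6
  CMP R5, R1  → computes 24 - 6 = 18
  Result is nonzero, so values are not equal
ZF = 0

0


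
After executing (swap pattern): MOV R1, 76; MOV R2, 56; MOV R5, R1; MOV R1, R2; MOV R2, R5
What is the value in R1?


Register state trace (swap pattern):
  MOV R1, 76  → R1 = 76
  MOV R2, 56  → R2 = 56
  MOV R5, R1  → R5 = 76  (save R1)
  MOV R1, R2  → R1 = 56  (R1 gets R2's value)
  MOV R2, R5  → R2 = 76  (R2 gets saved value)
Final: R1 = 56

56


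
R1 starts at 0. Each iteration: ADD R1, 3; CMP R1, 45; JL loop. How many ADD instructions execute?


Loop trace (R1 starts at 0, target 45, step 3):
  ADD #1: R1 = 0 + 3 = 3  → 3 < 45, loop
  ADD #2: R1 = 3 + 3 = 6  → 6 < 45, loop
  ADD #3: R1 = 6 + 3 = 9  → 9 < 45, loop
  ADD #4: R1 = 9 + 3 = 12  → 12 < 45, loop
  ADD #5: R1 = 12 + 3 = 15  → 15 < 45, loop
  ADD #6: R1 = 15 + 3 = 18  → 18 < 45, loop
  ADD #7: R1 = 18 + 3 = 21  → 21 < 45, loop
  ADD #8: R1 = 21 + 3 = 24  → 24 < 45, loop
  ADD #9: R1 = 24 + 3 = 27  → 27 < 45, loop
  ADD #10: R1 = 27 + 3 = 30  → 30 < 45, loop
  ADD #11: R1 = 30 + 3 = 33  → 33 < 45, loop
  ADD #12: R1 = 33 + 3 = 36  → 36 < 45, loop
  ADD #13: R1 = 36 + 3 = 39  → 39 < 45, loop
  ADD #14: R1 = 39 + 3 = 42  → 42 < 45, loop
  ADD #15: R1 = 42 + 3 = 45  → 45 >= 45, exit
Total ADD instructions: 15

15


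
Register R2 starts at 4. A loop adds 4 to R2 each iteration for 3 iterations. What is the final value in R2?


Starting value: R2 = 4
  Iter 1: R2 = 4 + 4 = 8
  Iter 2: R2 = 8 + 4 = 12
  Iter 3: R2 = 12 + 4 = 16
Final: R2 = 16

16


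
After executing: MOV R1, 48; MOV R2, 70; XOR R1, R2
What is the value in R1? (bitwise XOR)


Register state trace:
  MOV R1, 48  → R1 = 48 (0b00110000)
  MOV R2, 70  → R2 = 70 (0b01000110)
  XOR R1, R2  → R1 = 48 XOR 70 = 118 (0b01110110)
Final: R1 = 118

118


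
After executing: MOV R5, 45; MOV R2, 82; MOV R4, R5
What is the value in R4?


Register state trace:
  MOV R5, 45  → R5 = 45
  MOV R2, 82  → R2 = 82
  MOV R4, R5  → R4 = 45
Final: R4 = 45

45


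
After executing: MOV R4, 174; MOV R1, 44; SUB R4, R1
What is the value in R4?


Register state trace:
  MOV R4, 174  → R4 = 174
  MOV R1, 44  → R1 = 44
  SUB R4, R1  → R4 = 174 - 44 = 130
Final: R4 = 130

130


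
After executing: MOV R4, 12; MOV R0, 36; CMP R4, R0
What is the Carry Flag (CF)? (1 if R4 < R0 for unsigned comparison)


Register state trace:
  MOV R4, 12  → R4 = 12
  MOV R0, 36  → R0 = 36
  CMP R4, R0  → unsigned 12 - 36: borrow occurs
  12 < 36, so CF = 1
CF = 1

1


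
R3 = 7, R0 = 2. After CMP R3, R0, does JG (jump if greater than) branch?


Trace:
  R3 = 7, R0 = 2
  CMP R3, R0  → compares 7 vs 2
  JG checks: is 7 greater than 2?
  7 > 2, so condition is true
Branch taken: Yes

Yes


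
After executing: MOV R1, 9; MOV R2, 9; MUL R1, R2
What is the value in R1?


Register state trace:
  MOV R1, 9  → R1 = 9
  MOV R2, 9  → R2 = 9
  MUL R1, R2  → R1 = 9 * 9 = 81
Final: R1 = 81

81


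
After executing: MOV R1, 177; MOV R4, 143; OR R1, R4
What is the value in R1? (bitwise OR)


Register state trace:
  MOV R1, 177  → R1 = 177 (0b10110001)
  MOV R4, 143  → R4 = 143 (0b10001111)
  OR R1, R4   → R1 = 177 OR 143 = 191 (0b10111111)
Final: R1 = 191

191


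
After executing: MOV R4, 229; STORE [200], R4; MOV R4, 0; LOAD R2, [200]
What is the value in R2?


Register and memory trace:
  MOV R4, 229  → R4 = 229
  STORE [200], R4  → mem[200] = 229
  MOV R4, 0  → R4 = 0
  LOAD R2, [200]  → R2 = mem[200] = 229
Final: R2 = 229

229


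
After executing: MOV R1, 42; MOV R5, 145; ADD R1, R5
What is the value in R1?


Register state trace:
  MOV R1, 42  → R1 = 42
  MOV R5, 145  → R5 = 145
  ADD R1, R5  → R1 = 42 + 145 = 187
Final: R1 = 187

187


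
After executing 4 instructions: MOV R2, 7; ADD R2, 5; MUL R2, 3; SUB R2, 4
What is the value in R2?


Register state trace:
  MOV R2, 7  → R2 = 7
  ADD R2, 5  → R2 = 7 + 5 = 12
  MUL R2, 3  → R2 = 12 * 3 = 36
  SUB R2, 4  → R2 = 36 - 4 = 32
Final: R2 = 32

32


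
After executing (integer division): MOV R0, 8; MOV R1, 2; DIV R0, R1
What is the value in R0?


Register state trace:
  MOV R0, 8  → R0 = 8
  MOV R1, 2  → R1 = 2
  DIV R0, R1  → R0 = 8 // 2 = 4
Final: R0 = 4

4


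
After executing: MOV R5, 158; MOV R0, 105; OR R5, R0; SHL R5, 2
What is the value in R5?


Register state trace:
  MOV R5, 158  → R5 = 158 (0b10011110)
  MOV R0, 105  → R0 = 105 (0b01101001)
  OR R5, R0  → R5 = 158 OR 105 = 255 (0b11111111)
  SHL R5, 2  → R5 = 255 << 2 = 1020
Final: R5 = 1020

1020


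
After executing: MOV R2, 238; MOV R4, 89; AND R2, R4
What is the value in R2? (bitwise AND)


Register state trace:
  MOV R2, 238  → R2 = 238 (0b11101110)
  MOV R4, 89  → R4 = 89 (0b01011001)
  AND R2, R4  → R2 = 238 AND 89 = 72 (0b01001000)
Final: R2 = 72

72


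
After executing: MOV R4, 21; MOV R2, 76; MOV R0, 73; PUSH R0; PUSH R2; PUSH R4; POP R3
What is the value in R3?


Stack trace (top is rightmost):
  MOV R4, 21  → R4 = 21
  MOV R2, 76  → R2 = 76
  MOV R0, 73  → R0 = 73
  PUSH R0  → stack: [73]
  PUSH R2  → stack: [73, 76]
  PUSH R4  → stack: [73, 76, 21]
  POP R3  → R3 = 21, stack: [73, 76]
Final: R3 = 21

21


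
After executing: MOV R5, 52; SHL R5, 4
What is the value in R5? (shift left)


Register state trace:
  MOV R5, 52  → R5 = 52
  SHL R5, 4  → R5 = 52 << 4 = 52 * 2^4 = 832
Final: R5 = 832

832


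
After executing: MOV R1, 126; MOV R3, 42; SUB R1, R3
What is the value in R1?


Register state trace:
  MOV R1, 126  → R1 = 126
  MOV R3, 42  → R3 = 42
  SUB R1, R3  → R1 = 126 - 42 = 84
Final: R1 = 84

84


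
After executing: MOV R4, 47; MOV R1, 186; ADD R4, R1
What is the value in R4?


Register state trace:
  MOV R4, 47  → R4 = 47
  MOV R1, 186  → R1 = 186
  ADD R4, R1  → R4 = 47 + 186 = 233
Final: R4 = 233

233


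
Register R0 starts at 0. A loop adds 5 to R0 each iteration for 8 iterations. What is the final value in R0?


Starting value: R0 = 0
  Iter 1: R0 = 0 + 5 = 5
  Iter 2: R0 = 5 + 5 = 10
  Iter 3: R0 = 10 + 5 = 15
  Iter 4: R0 = 15 + 5 = 20
  Iter 5: R0 = 20 + 5 = 25
  Iter 6: R0 = 25 + 5 = 30
  Iter 7: R0 = 30 + 5 = 35
  Iter 8: R0 = 35 + 5 = 40
Final: R0 = 40

40


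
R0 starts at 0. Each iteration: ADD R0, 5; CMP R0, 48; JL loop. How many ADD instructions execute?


Loop trace (R0 starts at 0, target 48, step 5):
  ADD #1: R0 = 0 + 5 = 5  → 5 < 48, loop
  ADD #2: R0 = 5 + 5 = 10  → 10 < 48, loop
  ADD #3: R0 = 10 + 5 = 15  → 15 < 48, loop
  ADD #4: R0 = 15 + 5 = 20  → 20 < 48, loop
  ADD #5: R0 = 20 + 5 = 25  → 25 < 48, loop
  ADD #6: R0 = 25 + 5 = 30  → 30 < 48, loop
  ADD #7: R0 = 30 + 5 = 35  → 35 < 48, loop
  ADD #8: R0 = 35 + 5 = 40  → 40 < 48, loop
  ADD #9: R0 = 40 + 5 = 45  → 45 < 48, loop
  ADD #10: R0 = 45 + 5 = 50  → 50 >= 48, exit
Total ADD instructions: 10

10


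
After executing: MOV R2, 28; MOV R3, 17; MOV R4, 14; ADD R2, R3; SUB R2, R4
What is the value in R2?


Register state trace:
  MOV R2, 28  → R2 = 28
  MOV R3, 17  → R3 = 17
  MOV R4, 14  → R4 = 14
  ADD R2, R3  → R2 = 28 + 17 = 45
  SUB R2, R4  → R2 = 45 - 14 = 31
Final: R2 = 31

31


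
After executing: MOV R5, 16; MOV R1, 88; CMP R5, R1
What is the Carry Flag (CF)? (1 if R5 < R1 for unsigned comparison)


Register state trace:
  MOV R5, 16  → R5 = 16
  MOV R1, 88  → R1 = 88
  CMP R5, R1  → unsigned 16 - 88: borrow occurs
  16 < 88, so CF = 1
CF = 1

1


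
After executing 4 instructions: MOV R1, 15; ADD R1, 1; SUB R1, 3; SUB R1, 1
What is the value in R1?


Register state trace:
  MOV R1, 15  → R1 = 15
  ADD R1, 1  → R1 = 15 + 1 = 16
  SUB R1, 3  → R1 = 16 - 3 = 13
  SUB R1, 1  → R1 = 13 - 1 = 12
Final: R1 = 12

12


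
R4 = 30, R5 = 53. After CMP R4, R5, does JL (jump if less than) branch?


Trace:
  R4 = 30, R5 = 53
  CMP R4, R5  → compares 30 vs 53
  JL checks: is 30 less than 53?
  30 < 53, so condition is true
Branch taken: Yes

Yes


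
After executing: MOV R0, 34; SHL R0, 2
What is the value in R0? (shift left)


Register state trace:
  MOV R0, 34  → R0 = 34
  SHL R0, 2  → R0 = 34 << 2 = 34 * 2^2 = 136
Final: R0 = 136

136


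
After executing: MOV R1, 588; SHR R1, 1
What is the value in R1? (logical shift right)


Register state trace:
  MOV R1, 588  → R1 = 588
  SHR R1, 1  → R1 = 588 >> 1 = 588 // 2^1 = 294
Final: R1 = 294

294


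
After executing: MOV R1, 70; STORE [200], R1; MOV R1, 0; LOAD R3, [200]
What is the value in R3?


Register and memory trace:
  MOV R1, 70  → R1 = 70
  STORE [200], R1  → mem[200] = 70
  MOV R1, 0  → R1 = 0
  LOAD R3, [200]  → R3 = mem[200] = 70
Final: R3 = 70

70


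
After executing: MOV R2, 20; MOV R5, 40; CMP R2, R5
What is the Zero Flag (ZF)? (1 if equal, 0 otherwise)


Register state trace:
  MOV R2, 20  → R2 = 20
  MOV R5, 40  → R5 = 40
  CMP R2, R5  → computes 20 - 40 = -20
  Result is nonzero, so values are not equal
ZF = 0

0


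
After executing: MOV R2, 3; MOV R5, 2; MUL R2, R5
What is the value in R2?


Register state trace:
  MOV R2, 3  → R2 = 3
  MOV R5, 2  → R5 = 2
  MUL R2, R5  → R2 = 3 * 2 = 6
Final: R2 = 6

6


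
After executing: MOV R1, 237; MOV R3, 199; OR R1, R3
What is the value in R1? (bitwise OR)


Register state trace:
  MOV R1, 237  → R1 = 237 (0b11101101)
  MOV R3, 199  → R3 = 199 (0b11000111)
  OR R1, R3   → R1 = 237 OR 199 = 239 (0b11101111)
Final: R1 = 239

239


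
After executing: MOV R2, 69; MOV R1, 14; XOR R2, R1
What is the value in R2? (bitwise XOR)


Register state trace:
  MOV R2, 69  → R2 = 69 (0b01000101)
  MOV R1, 14  → R1 = 14 (0b00001110)
  XOR R2, R1  → R2 = 69 XOR 14 = 75 (0b01001011)
Final: R2 = 75

75


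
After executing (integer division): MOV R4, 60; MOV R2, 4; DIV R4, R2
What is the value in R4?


Register state trace:
  MOV R4, 60  → R4 = 60
  MOV R2, 4  → R2 = 4
  DIV R4, R2  → R4 = 60 // 4 = 15
Final: R4 = 15

15


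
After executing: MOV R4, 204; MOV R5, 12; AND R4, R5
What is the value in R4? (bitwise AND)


Register state trace:
  MOV R4, 204  → R4 = 204 (0b11001100)
  MOV R5, 12  → R5 = 12 (0b00001100)
  AND R4, R5  → R4 = 204 AND 12 = 12 (0b00001100)
Final: R4 = 12

12


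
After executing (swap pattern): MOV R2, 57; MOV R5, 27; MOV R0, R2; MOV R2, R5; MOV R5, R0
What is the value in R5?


Register state trace (swap pattern):
  MOV R2, 57  → R2 = 57
  MOV R5, 27  → R5 = 27
  MOV R0, R2  → R0 = 57  (save R2)
  MOV R2, R5  → R2 = 27  (R2 gets R5's value)
  MOV R5, R0  → R5 = 57  (R5 gets saved value)
Final: R5 = 57

57


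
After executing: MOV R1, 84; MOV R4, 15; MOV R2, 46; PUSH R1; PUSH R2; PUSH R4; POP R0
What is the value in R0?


Stack trace (top is rightmost):
  MOV R1, 84  → R1 = 84
  MOV R4, 15  → R4 = 15
  MOV R2, 46  → R2 = 46
  PUSH R1  → stack: [84]
  PUSH R2  → stack: [84, 46]
  PUSH R4  → stack: [84, 46, 15]
  POP R0  → R0 = 15, stack: [84, 46]
Final: R0 = 15

15


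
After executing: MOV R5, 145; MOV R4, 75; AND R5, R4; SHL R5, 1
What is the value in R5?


Register state trace:
  MOV R5, 145  → R5 = 145 (0b10010001)
  MOV R4, 75  → R4 = 75 (0b01001011)
  AND R5, R4  → R5 = 145 AND 75 = 1 (0b00000001)
  SHL R5, 1  → R5 = 1 << 1 = 2
Final: R5 = 2

2


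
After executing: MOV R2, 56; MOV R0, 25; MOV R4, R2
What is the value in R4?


Register state trace:
  MOV R2, 56  → R2 = 56
  MOV R0, 25  → R0 = 25
  MOV R4, R2  → R4 = 56
Final: R4 = 56

56


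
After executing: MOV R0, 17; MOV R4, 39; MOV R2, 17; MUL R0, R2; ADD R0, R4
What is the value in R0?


Register state trace:
  MOV R0, 17  → R0 = 17
  MOV R4, 39  → R4 = 39
  MOV R2, 17  → R2 = 17
  MUL R0, R2  → R0 = 17 * 17 = 289
  ADD R0, R4  → R0 = 289 + 39 = 328
Final: R0 = 328

328


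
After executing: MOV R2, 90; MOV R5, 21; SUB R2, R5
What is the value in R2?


Register state trace:
  MOV R2, 90  → R2 = 90
  MOV R5, 21  → R5 = 21
  SUB R2, R5  → R2 = 90 - 21 = 69
Final: R2 = 69

69


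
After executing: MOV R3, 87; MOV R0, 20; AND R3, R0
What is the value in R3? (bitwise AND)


Register state trace:
  MOV R3, 87  → R3 = 87 (0b01010111)
  MOV R0, 20  → R0 = 20 (0b00010100)
  AND R3, R0  → R3 = 87 AND 20 = 20 (0b00010100)
Final: R3 = 20

20


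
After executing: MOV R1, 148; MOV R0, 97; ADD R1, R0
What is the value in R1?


Register state trace:
  MOV R1, 148  → R1 = 148
  MOV R0, 97  → R0 = 97
  ADD R1, R0  → R1 = 148 + 97 = 245
Final: R1 = 245

245


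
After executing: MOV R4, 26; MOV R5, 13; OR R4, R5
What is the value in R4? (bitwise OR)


Register state trace:
  MOV R4, 26  → R4 = 26 (0b00011010)
  MOV R5, 13  → R5 = 13 (0b00001101)
  OR R4, R5   → R4 = 26 OR 13 = 31 (0b00011111)
Final: R4 = 31

31


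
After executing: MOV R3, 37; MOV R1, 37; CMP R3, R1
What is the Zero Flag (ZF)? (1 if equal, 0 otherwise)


Register state trace:
  MOV R3, 37  → R3 = 37
  MOV R1, 37  → R1 = 37
  CMP R3, R1  → computes 37 - 37 = 0
  Result is zero, so values are equal
ZF = 1

1


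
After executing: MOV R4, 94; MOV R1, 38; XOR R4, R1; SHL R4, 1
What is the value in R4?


Register state trace:
  MOV R4, 94  → R4 = 94 (0b01011110)
  MOV R1, 38  → R1 = 38 (0b00100110)
  XOR R4, R1  → R4 = 94 XOR 38 = 120 (0b01111000)
  SHL R4, 1  → R4 = 120 << 1 = 240
Final: R4 = 240

240


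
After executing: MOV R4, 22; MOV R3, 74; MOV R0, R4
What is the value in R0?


Register state trace:
  MOV R4, 22  → R4 = 22
  MOV R3, 74  → R3 = 74
  MOV R0, R4  → R0 = 22
Final: R0 = 22

22


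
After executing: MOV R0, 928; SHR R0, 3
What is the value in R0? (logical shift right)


Register state trace:
  MOV R0, 928  → R0 = 928
  SHR R0, 3  → R0 = 928 >> 3 = 928 // 2^3 = 116
Final: R0 = 116

116


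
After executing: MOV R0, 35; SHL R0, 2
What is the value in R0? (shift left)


Register state trace:
  MOV R0, 35  → R0 = 35
  SHL R0, 2  → R0 = 35 << 2 = 35 * 2^2 = 140
Final: R0 = 140

140


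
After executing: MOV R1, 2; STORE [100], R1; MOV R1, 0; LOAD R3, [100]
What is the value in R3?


Register and memory trace:
  MOV R1, 2  → R1 = 2
  STORE [100], R1  → mem[100] = 2
  MOV R1, 0  → R1 = 0
  LOAD R3, [100]  → R3 = mem[100] = 2
Final: R3 = 2

2


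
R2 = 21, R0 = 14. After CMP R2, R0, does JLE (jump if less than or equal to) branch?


Trace:
  R2 = 21, R0 = 14
  CMP R2, R0  → compares 21 vs 14
  JLE checks: is 21 less than or equal to 14?
  21 > 14, so condition is false
Branch taken: No

No


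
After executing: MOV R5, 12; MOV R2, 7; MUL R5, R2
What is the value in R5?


Register state trace:
  MOV R5, 12  → R5 = 12
  MOV R2, 7  → R2 = 7
  MUL R5, R2  → R5 = 12 * 7 = 84
Final: R5 = 84

84


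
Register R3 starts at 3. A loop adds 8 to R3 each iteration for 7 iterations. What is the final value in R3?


Starting value: R3 = 3
  Iter 1: R3 = 3 + 8 = 11
  Iter 2: R3 = 11 + 8 = 19
  Iter 3: R3 = 19 + 8 = 27
  Iter 4: R3 = 27 + 8 = 35
  Iter 5: R3 = 35 + 8 = 43
  Iter 6: R3 = 43 + 8 = 51
  Iter 7: R3 = 51 + 8 = 59
Final: R3 = 59

59


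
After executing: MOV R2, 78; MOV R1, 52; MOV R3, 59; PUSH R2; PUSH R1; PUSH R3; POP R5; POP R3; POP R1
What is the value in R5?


Stack trace (top is rightmost):
  MOV R2, 78  → R2 = 78
  MOV R1, 52  → R1 = 52
  MOV R3, 59  → R3 = 59
  PUSH R2  → stack: [78]
  PUSH R1  → stack: [78, 52]
  PUSH R3  → stack: [78, 52, 59]
  POP R5  → R5 = 59, stack: [78, 52]
  POP R3  → R3 = 52, stack: [78]
  POP R1  → R1 = 78, stack: []
Final: R5 = 59

59


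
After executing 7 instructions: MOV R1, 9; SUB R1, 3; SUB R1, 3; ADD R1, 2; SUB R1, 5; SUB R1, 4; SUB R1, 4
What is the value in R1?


Register state trace:
  MOV R1, 9  → R1 = 9
  SUB R1, 3  → R1 = 9 - 3 = 6
  SUB R1, 3  → R1 = 6 - 3 = 3
  ADD R1, 2  → R1 = 3 + 2 = 5
  SUB R1, 5  → R1 = 5 - 5 = 0
  SUB R1, 4  → R1 = 0 - 4 = -4
  SUB R1, 4  → R1 = -4 - 4 = -8
Final: R1 = -8

-8


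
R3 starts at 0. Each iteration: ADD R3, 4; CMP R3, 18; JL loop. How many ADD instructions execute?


Loop trace (R3 starts at 0, target 18, step 4):
  ADD #1: R3 = 0 + 4 = 4  → 4 < 18, loop
  ADD #2: R3 = 4 + 4 = 8  → 8 < 18, loop
  ADD #3: R3 = 8 + 4 = 12  → 12 < 18, loop
  ADD #4: R3 = 12 + 4 = 16  → 16 < 18, loop
  ADD #5: R3 = 16 + 4 = 20  → 20 >= 18, exit
Total ADD instructions: 5

5


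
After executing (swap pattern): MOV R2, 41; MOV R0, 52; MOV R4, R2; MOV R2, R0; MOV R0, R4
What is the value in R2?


Register state trace (swap pattern):
  MOV R2, 41  → R2 = 41
  MOV R0, 52  → R0 = 52
  MOV R4, R2  → R4 = 41  (save R2)
  MOV R2, R0  → R2 = 52  (R2 gets R0's value)
  MOV R0, R4  → R0 = 41  (R0 gets saved value)
Final: R2 = 52

52


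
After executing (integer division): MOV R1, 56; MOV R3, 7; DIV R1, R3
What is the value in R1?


Register state trace:
  MOV R1, 56  → R1 = 56
  MOV R3, 7  → R3 = 7
  DIV R1, R3  → R1 = 56 // 7 = 8
Final: R1 = 8

8


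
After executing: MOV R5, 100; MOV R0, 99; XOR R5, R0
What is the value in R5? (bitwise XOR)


Register state trace:
  MOV R5, 100  → R5 = 100 (0b01100100)
  MOV R0, 99  → R0 = 99 (0b01100011)
  XOR R5, R0  → R5 = 100 XOR 99 = 7 (0b00000111)
Final: R5 = 7

7


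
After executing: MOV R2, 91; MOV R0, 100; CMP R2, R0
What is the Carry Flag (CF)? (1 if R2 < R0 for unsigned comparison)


Register state trace:
  MOV R2, 91  → R2 = 91
  MOV R0, 100  → R0 = 100
  CMP R2, R0  → unsigned 91 - 100: borrow occurs
  91 < 100, so CF = 1
CF = 1

1
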